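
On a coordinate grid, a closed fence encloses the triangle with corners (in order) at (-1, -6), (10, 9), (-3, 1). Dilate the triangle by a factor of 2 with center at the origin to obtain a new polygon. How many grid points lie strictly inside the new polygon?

The shoelace formula gives twice the area as |((-1)·9 − 10·(-6)) + (10·1 − (-3)·9) + ((-3)·(-6) − (-1)·1)| = 107, so the area is 107/2.
The number of boundary lattice points is Σ gcd(|Δx|,|Δy|) = gcd(11,15) + gcd(13,8) + gcd(2,7) = 1+1+1 = 3.
Scaling by 2 multiplies the area by 2² = 4 (so the new area is 214) and multiplies the boundary lattice-point count by 2, giving 6.
By Pick's theorem, the interior count of the dilated polygon is 214 − 6/2 + 1 = 212.

212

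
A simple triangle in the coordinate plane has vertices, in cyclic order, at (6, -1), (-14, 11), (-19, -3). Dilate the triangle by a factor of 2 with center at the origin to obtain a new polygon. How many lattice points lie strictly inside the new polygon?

The shoelace formula gives twice the area as |(6·11 − (-14)·(-1)) + ((-14)·(-3) − (-19)·11) + ((-19)·(-1) − 6·(-3))| = 340, so the area is 170.
Summing gcd(|Δx|,|Δy|) over the edges gives the boundary count: gcd(20,12) + gcd(5,14) + gcd(25,2) = 4+1+1 = 6.
Scaling by 2 multiplies the area by 2² = 4 (so the new area is 680) and multiplies the boundary lattice-point count by 2, giving 12.
By Pick's theorem, the interior count of the dilated polygon is 680 − 12/2 + 1 = 675.

675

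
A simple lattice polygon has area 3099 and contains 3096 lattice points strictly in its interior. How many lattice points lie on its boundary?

Pick's theorem gives A = I + B/2 − 1, so B = 2(A − I + 1) = 2(3099 − 3096 + 1) = 8.

8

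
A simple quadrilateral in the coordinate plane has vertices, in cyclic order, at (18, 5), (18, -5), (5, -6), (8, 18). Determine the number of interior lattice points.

The shoelace formula gives twice the area as |(18·(-5) − 18·5) + (18·(-6) − 5·(-5)) + (5·18 − 8·(-6)) + (8·5 − 18·18)| = 409, so the area is 409/2.
The number of boundary lattice points is Σ gcd(|Δx|,|Δy|) = gcd(0,10) + gcd(13,1) + gcd(3,24) + gcd(10,13) = 10+1+3+1 = 15.
Pick's theorem gives I = A − B/2 + 1 = 409/2 − 15/2 + 1 = 198.

198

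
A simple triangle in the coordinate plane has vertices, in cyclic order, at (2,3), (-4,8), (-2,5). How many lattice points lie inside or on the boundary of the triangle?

7

Using the shoelace formula, 2A = |(2·8 − (-4)·3) + ((-4)·5 − (-2)·8) + ((-2)·3 − 2·5)| = 8, so the area is 4.
The number of boundary lattice points is Σ gcd(|Δx|,|Δy|) = gcd(6,5) + gcd(2,3) + gcd(4,2) = 1+1+2 = 4.
Pick's theorem gives I = A − B/2 + 1 = 4 − 4/2 + 1 = 3, so the closed region contains I + B = 3 + 4 = 7 lattice points.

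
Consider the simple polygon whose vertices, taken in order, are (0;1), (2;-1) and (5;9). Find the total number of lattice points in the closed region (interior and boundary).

16

By the shoelace formula, twice the signed area is |(0·(-1) − 2·1) + (2·9 − 5·(-1)) + (5·1 − 0·9)| = 26, so the area is 13.
The number of boundary lattice points is Σ gcd(|Δx|,|Δy|) = gcd(2,2) + gcd(3,10) + gcd(5,8) = 2+1+1 = 4.
Pick's theorem gives I = A − B/2 + 1 = 13 − 4/2 + 1 = 12, so the closed region contains I + B = 12 + 4 = 16 lattice points.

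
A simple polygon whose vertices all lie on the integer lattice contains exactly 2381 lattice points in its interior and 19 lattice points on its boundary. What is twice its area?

4779

Pick's theorem states A = I + B/2 − 1, so A = 2381 + 19/2 − 1 = 4779/2.
Hence 2A = 4779.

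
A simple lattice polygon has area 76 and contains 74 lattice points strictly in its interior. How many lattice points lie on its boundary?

Pick's theorem gives A = I + B/2 − 1, so B = 2(A − I + 1) = 2(76 − 74 + 1) = 6.

6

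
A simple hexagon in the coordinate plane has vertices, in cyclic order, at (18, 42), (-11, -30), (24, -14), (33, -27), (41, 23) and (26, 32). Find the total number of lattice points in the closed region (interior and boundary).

Using the shoelace formula, 2A = |(18·(-30) − (-11)·42) + ((-11)·(-14) − 24·(-30)) + (24·(-27) − 33·(-14)) + (33·23 − 41·(-27)) + (41·32 − 26·23) + (26·42 − 18·32)| = 3706, so the area is 1853.
The number of boundary lattice points is Σ gcd(|Δx|,|Δy|) = gcd(29,72) + gcd(35,16) + gcd(9,13) + gcd(8,50) + gcd(15,9) + gcd(8,10) = 1+1+1+2+3+2 = 10.
Pick's theorem gives I = A − B/2 + 1 = 1853 − 10/2 + 1 = 1849, so the closed region contains I + B = 1849 + 10 = 1859 lattice points.

1859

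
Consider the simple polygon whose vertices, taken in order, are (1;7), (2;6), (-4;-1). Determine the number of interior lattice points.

Using the shoelace formula, 2A = |[1·6 − 2·7] + [2·(-1) − (-4)·6] + [(-4)·7 − 1·(-1)]| = 13, so the area is 13/2.
Summing gcd(|Δx|,|Δy|) over the edges gives the boundary count: gcd(1,1) + gcd(6,7) + gcd(5,8) = 1+1+1 = 3.
By Pick's theorem A = I + B/2 − 1, so I = 13/2 − 3/2 + 1 = 6.

6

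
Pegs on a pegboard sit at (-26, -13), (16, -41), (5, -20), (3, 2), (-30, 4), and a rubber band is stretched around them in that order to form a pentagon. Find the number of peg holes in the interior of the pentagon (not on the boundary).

By the shoelace formula, twice the signed area is |[(-26)·(-41) − 16·(-13)] + [16·(-20) − 5·(-41)] + [5·2 − 3·(-20)] + [3·4 − (-30)·2] + [(-30)·(-13) − (-26)·4]| = 1795, so the area is 897.5.
The number of boundary lattice points is Σ gcd(|Δx|,|Δy|) = gcd(42,28) + gcd(11,21) + gcd(2,22) + gcd(33,2) + gcd(4,17) = 14+1+2+1+1 = 19.
Pick's theorem gives I = A − B/2 + 1 = 897.5 − 19/2 + 1 = 889.

889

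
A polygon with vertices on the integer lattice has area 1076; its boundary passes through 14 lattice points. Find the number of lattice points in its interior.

1070

Pick's theorem A = I + B/2 − 1 rearranges to I = A − B/2 + 1 = 1076 − 14/2 + 1 = 1070.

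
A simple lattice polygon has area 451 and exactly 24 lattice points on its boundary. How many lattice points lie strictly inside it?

From Pick's theorem, I = A − B/2 + 1 = 451 − 24/2 + 1 = 440.

440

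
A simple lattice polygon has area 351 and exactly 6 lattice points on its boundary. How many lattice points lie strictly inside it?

Pick's theorem A = I + B/2 − 1 rearranges to I = A − B/2 + 1 = 351 − 6/2 + 1 = 349.

349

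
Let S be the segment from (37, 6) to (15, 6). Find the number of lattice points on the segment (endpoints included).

23

The number of lattice points on a segment between lattice points is gcd(|Δx|,|Δy|) + 1 = gcd(22,0) + 1 = 22 + 1 = 23.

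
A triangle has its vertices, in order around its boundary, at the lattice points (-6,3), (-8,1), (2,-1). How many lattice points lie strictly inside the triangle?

By the shoelace formula, twice the signed area is |((-6)·1 − (-8)·3) + ((-8)·(-1) − 2·1) + (2·3 − (-6)·(-1))| = 24, so the area is 12.
The number of boundary lattice points is Σ gcd(|Δx|,|Δy|) = gcd(2,2) + gcd(10,2) + gcd(8,4) = 2+2+4 = 8.
By Pick's theorem A = I + B/2 − 1, so I = 12 − 8/2 + 1 = 9.

9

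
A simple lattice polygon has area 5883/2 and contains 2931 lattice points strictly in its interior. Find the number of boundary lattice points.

Pick's theorem gives A = I + B/2 − 1, so B = 2(A − I + 1) = 2(5883/2 − 2931 + 1) = 23.

23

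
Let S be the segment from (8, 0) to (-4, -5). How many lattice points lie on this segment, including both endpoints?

The number of lattice points on a segment between lattice points is gcd(|Δx|,|Δy|) + 1 = gcd(12,5) + 1 = 1 + 1 = 2.

2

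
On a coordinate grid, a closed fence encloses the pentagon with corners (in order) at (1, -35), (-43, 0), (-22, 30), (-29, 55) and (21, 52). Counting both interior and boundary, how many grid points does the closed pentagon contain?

Using the shoelace formula, 2A = |[1·0 − (-43)·(-35)] + [(-43)·30 − (-22)·0] + [(-22)·55 − (-29)·30] + [(-29)·52 − 21·55] + [21·(-35) − 1·52]| = 6585, so the area is 6585/2.
Summing gcd(|Δx|,|Δy|) over the edges gives the boundary count: gcd(44,35) + gcd(21,30) + gcd(7,25) + gcd(50,3) + gcd(20,87) = 1+3+1+1+1 = 7.
Pick's theorem gives I = A − B/2 + 1 = 6585/2 − 7/2 + 1 = 3290, so the closed region contains I + B = 3290 + 7 = 3297 lattice points.

3297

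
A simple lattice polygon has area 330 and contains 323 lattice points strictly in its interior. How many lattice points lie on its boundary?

16

Pick's theorem gives A = I + B/2 − 1, so B = 2(A − I + 1) = 2(330 − 323 + 1) = 16.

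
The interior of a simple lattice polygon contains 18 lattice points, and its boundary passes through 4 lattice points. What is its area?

Pick's theorem states A = I + B/2 − 1, so A = 18 + 4/2 − 1 = 19.

19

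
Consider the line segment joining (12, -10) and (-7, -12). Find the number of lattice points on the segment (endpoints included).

The number of lattice points on a segment between lattice points is gcd(|Δx|,|Δy|) + 1 = gcd(19,2) + 1 = 1 + 1 = 2.

2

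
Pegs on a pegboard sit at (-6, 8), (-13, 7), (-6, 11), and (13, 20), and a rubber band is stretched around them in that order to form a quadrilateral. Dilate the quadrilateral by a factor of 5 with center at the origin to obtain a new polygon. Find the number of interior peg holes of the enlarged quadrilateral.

966

By the shoelace formula, twice the signed area is |((-6)·7 − (-13)·8) + ((-13)·11 − (-6)·7) + ((-6)·20 − 13·11) + (13·8 − (-6)·20)| = 78, so the area is 39.
Summing gcd(|Δx|,|Δy|) over the edges gives the boundary count: gcd(7,1) + gcd(7,4) + gcd(19,9) + gcd(19,12) = 1+1+1+1 = 4.
Scaling by 5 multiplies the area by 5² = 25 (so the new area is 975) and multiplies the boundary lattice-point count by 5, giving 20.
By Pick's theorem, the interior count of the dilated polygon is 975 − 20/2 + 1 = 966.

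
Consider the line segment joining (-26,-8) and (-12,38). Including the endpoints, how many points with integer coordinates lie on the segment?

The number of lattice points on a segment between lattice points is gcd(|Δx|,|Δy|) + 1 = gcd(14,46) + 1 = 2 + 1 = 3.

3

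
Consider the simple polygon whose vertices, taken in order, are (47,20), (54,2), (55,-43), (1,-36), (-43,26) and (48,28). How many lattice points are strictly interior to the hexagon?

4840

By the shoelace formula, twice the signed area is |(47·2 − 54·20) + (54·(-43) − 55·2) + (55·(-36) − 1·(-43)) + (1·26 − (-43)·(-36)) + ((-43)·28 − 48·26) + (48·20 − 47·28)| = 9685, so the area is 9685/2.
The number of boundary lattice points is Σ gcd(|Δx|,|Δy|) = gcd(7,18) + gcd(1,45) + gcd(54,7) + gcd(44,62) + gcd(91,2) + gcd(1,8) = 1+1+1+2+1+1 = 7.
By Pick's theorem A = I + B/2 − 1, so I = 9685/2 − 7/2 + 1 = 4840.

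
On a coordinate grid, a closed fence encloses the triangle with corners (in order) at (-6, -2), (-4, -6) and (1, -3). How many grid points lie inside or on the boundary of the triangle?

By the shoelace formula, twice the signed area is |((-6)·(-6) − (-4)·(-2)) + ((-4)·(-3) − 1·(-6)) + (1·(-2) − (-6)·(-3))| = 26, so the area is 13.
Along each edge there are gcd(|Δx|,|Δy|)+1 lattice points, so counting each shared vertex once the boundary has gcd(2,4) + gcd(5,3) + gcd(7,1) = 2+1+1 = 4.
Pick's theorem gives I = A − B/2 + 1 = 13 − 4/2 + 1 = 12, so the closed region contains I + B = 12 + 4 = 16 lattice points.

16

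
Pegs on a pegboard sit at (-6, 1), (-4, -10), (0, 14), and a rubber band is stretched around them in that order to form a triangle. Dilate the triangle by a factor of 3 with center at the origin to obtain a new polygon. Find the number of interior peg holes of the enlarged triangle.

406

Using the shoelace formula, 2A = |((-6)·(-10) − (-4)·1) + ((-4)·14 − 0·(-10)) + (0·1 − (-6)·14)| = 92, so the area is 46.
Summing gcd(|Δx|,|Δy|) over the edges gives the boundary count: gcd(2,11) + gcd(4,24) + gcd(6,13) = 1+4+1 = 6.
Scaling by 3 multiplies the area by 3² = 9 (so the new area is 414) and multiplies the boundary lattice-point count by 3, giving 18.
By Pick's theorem, the interior count of the dilated polygon is 414 − 18/2 + 1 = 406.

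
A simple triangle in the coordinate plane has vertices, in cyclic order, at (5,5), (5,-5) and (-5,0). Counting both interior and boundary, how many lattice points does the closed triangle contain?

61

By the shoelace formula, twice the signed area is |[5·(-5) − 5·5] + [5·0 − (-5)·(-5)] + [(-5)·5 − 5·0]| = 100, so the area is 50.
The number of boundary lattice points is Σ gcd(|Δx|,|Δy|) = gcd(0,10) + gcd(10,5) + gcd(10,5) = 10+5+5 = 20.
Pick's theorem gives I = A − B/2 + 1 = 50 − 20/2 + 1 = 41, so the closed region contains I + B = 41 + 20 = 61 lattice points.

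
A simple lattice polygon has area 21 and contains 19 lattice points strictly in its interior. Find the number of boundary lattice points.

6

Pick's theorem gives A = I + B/2 − 1, so B = 2(A − I + 1) = 2(21 − 19 + 1) = 6.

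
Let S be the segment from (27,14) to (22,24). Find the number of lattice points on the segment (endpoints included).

The number of lattice points on a segment between lattice points is gcd(|Δx|,|Δy|) + 1 = gcd(5,10) + 1 = 5 + 1 = 6.

6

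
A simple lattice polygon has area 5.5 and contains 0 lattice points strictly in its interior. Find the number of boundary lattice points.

13

Pick's theorem gives A = I + B/2 − 1, so B = 2(A − I + 1) = 2(5.5 − 0 + 1) = 13.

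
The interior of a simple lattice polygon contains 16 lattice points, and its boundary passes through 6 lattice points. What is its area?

By Pick's theorem, A = I + B/2 − 1 = 16 + 6/2 − 1 = 18.

18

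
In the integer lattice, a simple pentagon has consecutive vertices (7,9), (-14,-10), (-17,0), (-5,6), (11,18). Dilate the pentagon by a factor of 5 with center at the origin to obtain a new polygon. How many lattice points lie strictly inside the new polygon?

4956

The shoelace formula gives twice the area as |[7·(-10) − (-14)·9] + [(-14)·0 − (-17)·(-10)] + [(-17)·6 − (-5)·0] + [(-5)·18 − 11·6] + [11·9 − 7·18]| = 399, so the area is 199.5.
Along each edge there are gcd(|Δx|,|Δy|)+1 lattice points, so counting each shared vertex once the boundary has gcd(21,19) + gcd(3,10) + gcd(12,6) + gcd(16,12) + gcd(4,9) = 1+1+6+4+1 = 13.
Scaling by 5 multiplies the area by 5² = 25 (so the new area is 4987.5) and multiplies the boundary lattice-point count by 5, giving 65.
By Pick's theorem, the interior count of the dilated polygon is 4987.5 − 65/2 + 1 = 4956.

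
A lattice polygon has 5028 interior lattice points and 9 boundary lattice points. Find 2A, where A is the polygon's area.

Pick's theorem states A = I + B/2 − 1, so A = 5028 + 9/2 − 1 = 10063/2.
Hence 2A = 10063.

10063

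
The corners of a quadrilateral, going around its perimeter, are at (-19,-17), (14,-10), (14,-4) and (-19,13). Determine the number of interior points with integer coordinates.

By the shoelace formula, twice the signed area is |((-19)·(-10) − 14·(-17)) + (14·(-4) − 14·(-10)) + (14·13 − (-19)·(-4)) + ((-19)·(-17) − (-19)·13)| = 1188, so the area is 594.
Along each edge there are gcd(|Δx|,|Δy|)+1 lattice points, so counting each shared vertex once the boundary has gcd(33,7) + gcd(0,6) + gcd(33,17) + gcd(0,30) = 1+6+1+30 = 38.
Pick's theorem gives I = A − B/2 + 1 = 594 − 38/2 + 1 = 576.

576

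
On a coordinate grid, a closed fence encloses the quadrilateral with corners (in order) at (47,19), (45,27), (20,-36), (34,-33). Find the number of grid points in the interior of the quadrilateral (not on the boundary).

500

The shoelace formula gives twice the area as |(47·27 − 45·19) + (45·(-36) − 20·27) + (20·(-33) − 34·(-36)) + (34·19 − 47·(-33))| = 1015, so the area is 1015/2.
Summing gcd(|Δx|,|Δy|) over the edges gives the boundary count: gcd(2,8) + gcd(25,63) + gcd(14,3) + gcd(13,52) = 2+1+1+13 = 17.
By Pick's theorem A = I + B/2 − 1, so I = 1015/2 − 17/2 + 1 = 500.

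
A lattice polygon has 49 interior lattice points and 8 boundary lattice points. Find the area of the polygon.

Pick's theorem states A = I + B/2 − 1, so A = 49 + 8/2 − 1 = 52.

52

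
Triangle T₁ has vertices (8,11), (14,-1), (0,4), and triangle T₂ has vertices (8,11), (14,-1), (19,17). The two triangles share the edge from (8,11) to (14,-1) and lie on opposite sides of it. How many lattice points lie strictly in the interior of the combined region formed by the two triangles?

The union is the simple quadrilateral with vertices (8,11), (0,4), (14,-1), (19,17) in order.
The shoelace formula gives twice the area as |(8·4 − 0·11) + (0·(-1) − 14·4) + (14·17 − 19·(-1)) + (19·11 − 8·17)| = 306, so the area is 153.
Summing gcd(|Δx|,|Δy|) over the edges gives the boundary count: gcd(8,7) + gcd(14,5) + gcd(5,18) + gcd(11,6) = 1+1+1+1 = 4.
By Pick's theorem I = A − B/2 + 1 = 153 − 4/2 + 1 = 152.

152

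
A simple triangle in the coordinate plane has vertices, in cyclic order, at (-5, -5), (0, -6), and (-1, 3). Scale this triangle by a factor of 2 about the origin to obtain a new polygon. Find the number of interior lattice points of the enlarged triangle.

83

By the shoelace formula, twice the signed area is |[(-5)·(-6) − 0·(-5)] + [0·3 − (-1)·(-6)] + [(-1)·(-5) − (-5)·3]| = 44, so the area is 22.
Along each edge there are gcd(|Δx|,|Δy|)+1 lattice points, so counting each shared vertex once the boundary has gcd(5,1) + gcd(1,9) + gcd(4,8) = 1+1+4 = 6.
Scaling by 2 multiplies the area by 2² = 4 (so the new area is 88) and multiplies the boundary lattice-point count by 2, giving 12.
By Pick's theorem, the interior count of the dilated polygon is 88 − 12/2 + 1 = 83.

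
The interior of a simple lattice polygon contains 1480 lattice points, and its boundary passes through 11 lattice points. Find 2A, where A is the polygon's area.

Pick's theorem states A = I + B/2 − 1, so A = 1480 + 11/2 − 1 = 2969/2.
Hence 2A = 2969.

2969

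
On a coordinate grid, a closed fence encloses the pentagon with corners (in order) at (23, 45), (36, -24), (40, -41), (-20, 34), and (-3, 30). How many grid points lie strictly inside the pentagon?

The shoelace formula gives twice the area as |[23·(-24) − 36·45] + [36·(-41) − 40·(-24)] + [40·34 − (-20)·(-41)] + [(-20)·30 − (-3)·34] + [(-3)·45 − 23·30]| = 3471, so the area is 3471/2.
Along each edge there are gcd(|Δx|,|Δy|)+1 lattice points, so counting each shared vertex once the boundary has gcd(13,69) + gcd(4,17) + gcd(60,75) + gcd(17,4) + gcd(26,15) = 1+1+15+1+1 = 19.
By Pick's theorem A = I + B/2 − 1, so I = 3471/2 − 19/2 + 1 = 1727.

1727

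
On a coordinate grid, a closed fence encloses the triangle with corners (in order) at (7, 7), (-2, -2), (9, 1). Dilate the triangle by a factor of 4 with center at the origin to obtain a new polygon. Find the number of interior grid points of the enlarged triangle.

Using the shoelace formula, 2A = |(7·(-2) − (-2)·7) + ((-2)·1 − 9·(-2)) + (9·7 − 7·1)| = 72, so the area is 36.
The number of boundary lattice points is Σ gcd(|Δx|,|Δy|) = gcd(9,9) + gcd(11,3) + gcd(2,6) = 9+1+2 = 12.
Scaling by 4 multiplies the area by 4² = 16 (so the new area is 576) and multiplies the boundary lattice-point count by 4, giving 48.
By Pick's theorem, the interior count of the dilated polygon is 576 − 48/2 + 1 = 553.

553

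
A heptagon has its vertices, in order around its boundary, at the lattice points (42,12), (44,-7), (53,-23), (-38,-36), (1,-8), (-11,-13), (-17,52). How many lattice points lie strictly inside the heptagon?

Using the shoelace formula, 2A = |(42·(-7) − 44·12) + (44·(-23) − 53·(-7)) + (53·(-36) − (-38)·(-23)) + ((-38)·(-8) − 1·(-36)) + (1·(-13) − (-11)·(-8)) + ((-11)·52 − (-17)·(-13)) + ((-17)·12 − 42·52)| = 7187, so the area is 7187/2.
Summing gcd(|Δx|,|Δy|) over the edges gives the boundary count: gcd(2,19) + gcd(9,16) + gcd(91,13) + gcd(39,28) + gcd(12,5) + gcd(6,65) + gcd(59,40) = 1+1+13+1+1+1+1 = 19.
Pick's theorem gives I = A − B/2 + 1 = 7187/2 − 19/2 + 1 = 3585.

3585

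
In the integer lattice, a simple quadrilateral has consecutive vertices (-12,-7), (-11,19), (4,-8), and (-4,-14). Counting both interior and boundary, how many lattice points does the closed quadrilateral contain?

265

By the shoelace formula, twice the signed area is |((-12)·19 − (-11)·(-7)) + ((-11)·(-8) − 4·19) + (4·(-14) − (-4)·(-8)) + ((-4)·(-7) − (-12)·(-14))| = 521, so the area is 260.5.
The number of boundary lattice points is Σ gcd(|Δx|,|Δy|) = gcd(1,26) + gcd(15,27) + gcd(8,6) + gcd(8,7) = 1+3+2+1 = 7.
Pick's theorem gives I = A − B/2 + 1 = 260.5 − 7/2 + 1 = 258, so the closed region contains I + B = 258 + 7 = 265 lattice points.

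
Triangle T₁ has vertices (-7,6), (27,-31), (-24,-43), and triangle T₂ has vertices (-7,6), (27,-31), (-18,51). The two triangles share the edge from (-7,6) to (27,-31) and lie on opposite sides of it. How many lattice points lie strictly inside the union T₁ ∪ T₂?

The union is the simple quadrilateral with vertices (-7,6), (-24,-43), (27,-31), (-18,51) in order.
Using the shoelace formula, 2A = |[(-7)·(-43) − (-24)·6] + [(-24)·(-31) − 27·(-43)] + [27·51 − (-18)·(-31)] + [(-18)·6 − (-7)·51]| = 3418, so the area is 1709.
The number of boundary lattice points is Σ gcd(|Δx|,|Δy|) = gcd(17,49) + gcd(51,12) + gcd(45,82) + gcd(11,45) = 1+3+1+1 = 6.
By Pick's theorem I = A − B/2 + 1 = 1709 − 6/2 + 1 = 1707.

1707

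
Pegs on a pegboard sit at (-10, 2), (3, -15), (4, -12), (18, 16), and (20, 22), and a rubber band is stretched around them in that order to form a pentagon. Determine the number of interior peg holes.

379

By the shoelace formula, twice the signed area is |((-10)·(-15) − 3·2) + (3·(-12) − 4·(-15)) + (4·16 − 18·(-12)) + (18·22 − 20·16) + (20·2 − (-10)·22)| = 784, so the area is 392.
Summing gcd(|Δx|,|Δy|) over the edges gives the boundary count: gcd(13,17) + gcd(1,3) + gcd(14,28) + gcd(2,6) + gcd(30,20) = 1+1+14+2+10 = 28.
By Pick's theorem A = I + B/2 − 1, so I = 392 − 28/2 + 1 = 379.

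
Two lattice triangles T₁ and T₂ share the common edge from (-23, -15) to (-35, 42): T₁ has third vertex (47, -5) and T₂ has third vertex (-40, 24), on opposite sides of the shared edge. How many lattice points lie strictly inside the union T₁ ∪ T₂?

The union is the simple quadrilateral with vertices (-23, -15), (47, -5), (-35, 42), (-40, 24) in order.
By the shoelace formula, twice the signed area is |[(-23)·(-5) − 47·(-15)] + [47·42 − (-35)·(-5)] + [(-35)·24 − (-40)·42] + [(-40)·(-15) − (-23)·24]| = 4611, so the area is 2305.5.
Summing gcd(|Δx|,|Δy|) over the edges gives the boundary count: gcd(70,10) + gcd(82,47) + gcd(5,18) + gcd(17,39) = 10+1+1+1 = 13.
By Pick's theorem I = A − B/2 + 1 = 2305.5 − 13/2 + 1 = 2300.

2300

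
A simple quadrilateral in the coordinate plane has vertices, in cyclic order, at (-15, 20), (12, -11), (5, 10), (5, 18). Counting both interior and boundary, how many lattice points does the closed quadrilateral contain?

The shoelace formula gives twice the area as |((-15)·(-11) − 12·20) + (12·10 − 5·(-11)) + (5·18 − 5·10) + (5·20 − (-15)·18)| = 510, so the area is 255.
Along each edge there are gcd(|Δx|,|Δy|)+1 lattice points, so counting each shared vertex once the boundary has gcd(27,31) + gcd(7,21) + gcd(0,8) + gcd(20,2) = 1+7+8+2 = 18.
Pick's theorem gives I = A − B/2 + 1 = 255 − 18/2 + 1 = 247, so the closed region contains I + B = 247 + 18 = 265 lattice points.

265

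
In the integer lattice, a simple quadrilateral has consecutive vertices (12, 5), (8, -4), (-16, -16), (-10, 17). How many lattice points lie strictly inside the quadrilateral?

Using the shoelace formula, 2A = |[12·(-4) − 8·5] + [8·(-16) − (-16)·(-4)] + [(-16)·17 − (-10)·(-16)] + [(-10)·5 − 12·17]| = 966, so the area is 483.
Along each edge there are gcd(|Δx|,|Δy|)+1 lattice points, so counting each shared vertex once the boundary has gcd(4,9) + gcd(24,12) + gcd(6,33) + gcd(22,12) = 1+12+3+2 = 18.
By Pick's theorem A = I + B/2 − 1, so I = 483 − 18/2 + 1 = 475.

475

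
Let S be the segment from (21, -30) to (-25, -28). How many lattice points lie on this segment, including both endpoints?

The number of lattice points on a segment between lattice points is gcd(|Δx|,|Δy|) + 1 = gcd(46,2) + 1 = 2 + 1 = 3.

3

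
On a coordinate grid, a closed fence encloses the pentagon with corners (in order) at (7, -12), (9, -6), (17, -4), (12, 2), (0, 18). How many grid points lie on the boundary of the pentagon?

10

Along each edge there are gcd(|Δx|,|Δy|)+1 lattice points, so counting each shared vertex once the boundary has gcd(2,6) + gcd(8,2) + gcd(5,6) + gcd(12,16) + gcd(7,30) = 2+2+1+4+1 = 10.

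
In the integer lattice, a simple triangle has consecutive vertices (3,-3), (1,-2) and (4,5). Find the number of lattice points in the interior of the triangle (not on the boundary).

8

The shoelace formula gives twice the area as |[3·(-2) − 1·(-3)] + [1·5 − 4·(-2)] + [4·(-3) − 3·5]| = 17, so the area is 17/2.
Summing gcd(|Δx|,|Δy|) over the edges gives the boundary count: gcd(2,1) + gcd(3,7) + gcd(1,8) = 1+1+1 = 3.
Pick's theorem gives I = A − B/2 + 1 = 17/2 − 3/2 + 1 = 8.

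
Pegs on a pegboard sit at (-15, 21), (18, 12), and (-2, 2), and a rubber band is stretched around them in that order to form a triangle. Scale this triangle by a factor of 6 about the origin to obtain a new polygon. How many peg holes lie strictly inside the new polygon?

9139

The shoelace formula gives twice the area as |((-15)·12 − 18·21) + (18·2 − (-2)·12) + ((-2)·21 − (-15)·2)| = 510, so the area is 255.
Summing gcd(|Δx|,|Δy|) over the edges gives the boundary count: gcd(33,9) + gcd(20,10) + gcd(13,19) = 3+10+1 = 14.
Scaling by 6 multiplies the area by 6² = 36 (so the new area is 9180) and multiplies the boundary lattice-point count by 6, giving 84.
By Pick's theorem, the interior count of the dilated polygon is 9180 − 84/2 + 1 = 9139.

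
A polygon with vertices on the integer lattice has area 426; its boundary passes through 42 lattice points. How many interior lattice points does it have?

From Pick's theorem, I = A − B/2 + 1 = 426 − 42/2 + 1 = 406.

406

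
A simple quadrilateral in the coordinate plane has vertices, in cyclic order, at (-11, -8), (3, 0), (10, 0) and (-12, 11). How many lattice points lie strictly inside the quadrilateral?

166

By the shoelace formula, twice the signed area is |[(-11)·0 − 3·(-8)] + [3·0 − 10·0] + [10·11 − (-12)·0] + [(-12)·(-8) − (-11)·11]| = 351, so the area is 351/2.
Summing gcd(|Δx|,|Δy|) over the edges gives the boundary count: gcd(14,8) + gcd(7,0) + gcd(22,11) + gcd(1,19) = 2+7+11+1 = 21.
By Pick's theorem A = I + B/2 − 1, so I = 351/2 − 21/2 + 1 = 166.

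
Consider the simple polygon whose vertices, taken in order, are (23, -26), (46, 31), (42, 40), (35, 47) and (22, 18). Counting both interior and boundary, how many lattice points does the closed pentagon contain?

By the shoelace formula, twice the signed area is |(23·31 − 46·(-26)) + (46·40 − 42·31) + (42·47 − 35·40) + (35·18 − 22·47) + (22·(-26) − 23·18)| = 1631, so the area is 815.5.
Summing gcd(|Δx|,|Δy|) over the edges gives the boundary count: gcd(23,57) + gcd(4,9) + gcd(7,7) + gcd(13,29) + gcd(1,44) = 1+1+7+1+1 = 11.
Pick's theorem gives I = A − B/2 + 1 = 815.5 − 11/2 + 1 = 811, so the closed region contains I + B = 811 + 11 = 822 lattice points.

822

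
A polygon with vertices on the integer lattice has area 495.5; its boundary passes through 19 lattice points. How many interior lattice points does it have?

487

Pick's theorem A = I + B/2 − 1 rearranges to I = A − B/2 + 1 = 495.5 − 19/2 + 1 = 487.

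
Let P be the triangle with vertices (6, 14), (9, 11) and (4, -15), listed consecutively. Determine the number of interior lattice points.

The shoelace formula gives twice the area as |[6·11 − 9·14] + [9·(-15) − 4·11] + [4·14 − 6·(-15)]| = 93, so the area is 46.5.
Summing gcd(|Δx|,|Δy|) over the edges gives the boundary count: gcd(3,3) + gcd(5,26) + gcd(2,29) = 3+1+1 = 5.
By Pick's theorem A = I + B/2 − 1, so I = 46.5 − 5/2 + 1 = 45.

45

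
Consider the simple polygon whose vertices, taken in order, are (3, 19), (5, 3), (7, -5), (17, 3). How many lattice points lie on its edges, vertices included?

8

Summing gcd(|Δx|,|Δy|) over the edges gives the boundary count: gcd(2,16) + gcd(2,8) + gcd(10,8) + gcd(14,16) = 2+2+2+2 = 8.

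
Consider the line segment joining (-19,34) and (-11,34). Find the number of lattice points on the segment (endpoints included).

9

The number of lattice points on a segment between lattice points is gcd(|Δx|,|Δy|) + 1 = gcd(8,0) + 1 = 8 + 1 = 9.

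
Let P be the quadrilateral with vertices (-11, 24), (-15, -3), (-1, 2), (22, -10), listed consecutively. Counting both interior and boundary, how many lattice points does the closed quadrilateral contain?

375

The shoelace formula gives twice the area as |[(-11)·(-3) − (-15)·24] + [(-15)·2 − (-1)·(-3)] + [(-1)·(-10) − 22·2] + [22·24 − (-11)·(-10)]| = 744, so the area is 372.
Summing gcd(|Δx|,|Δy|) over the edges gives the boundary count: gcd(4,27) + gcd(14,5) + gcd(23,12) + gcd(33,34) = 1+1+1+1 = 4.
Pick's theorem gives I = A − B/2 + 1 = 372 − 4/2 + 1 = 371, so the closed region contains I + B = 371 + 4 = 375 lattice points.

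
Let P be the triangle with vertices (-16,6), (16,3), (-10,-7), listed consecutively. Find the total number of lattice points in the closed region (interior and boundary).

202

By the shoelace formula, twice the signed area is |[(-16)·3 − 16·6] + [16·(-7) − (-10)·3] + [(-10)·6 − (-16)·(-7)]| = 398, so the area is 199.
The number of boundary lattice points is Σ gcd(|Δx|,|Δy|) = gcd(32,3) + gcd(26,10) + gcd(6,13) = 1+2+1 = 4.
Pick's theorem gives I = A − B/2 + 1 = 199 − 4/2 + 1 = 198, so the closed region contains I + B = 198 + 4 = 202 lattice points.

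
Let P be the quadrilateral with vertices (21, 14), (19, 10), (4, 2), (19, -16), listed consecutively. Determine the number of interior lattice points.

218

Using the shoelace formula, 2A = |(21·10 − 19·14) + (19·2 − 4·10) + (4·(-16) − 19·2) + (19·14 − 21·(-16))| = 442, so the area is 221.
Summing gcd(|Δx|,|Δy|) over the edges gives the boundary count: gcd(2,4) + gcd(15,8) + gcd(15,18) + gcd(2,30) = 2+1+3+2 = 8.
Pick's theorem gives I = A − B/2 + 1 = 221 − 8/2 + 1 = 218.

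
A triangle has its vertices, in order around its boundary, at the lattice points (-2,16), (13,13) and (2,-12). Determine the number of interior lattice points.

By the shoelace formula, twice the signed area is |((-2)·13 − 13·16) + (13·(-12) − 2·13) + (2·16 − (-2)·(-12))| = 408, so the area is 204.
Along each edge there are gcd(|Δx|,|Δy|)+1 lattice points, so counting each shared vertex once the boundary has gcd(15,3) + gcd(11,25) + gcd(4,28) = 3+1+4 = 8.
By Pick's theorem A = I + B/2 − 1, so I = 204 − 8/2 + 1 = 201.

201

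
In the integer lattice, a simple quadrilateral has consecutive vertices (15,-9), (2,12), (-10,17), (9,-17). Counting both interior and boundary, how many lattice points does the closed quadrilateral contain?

By the shoelace formula, twice the signed area is |(15·12 − 2·(-9)) + (2·17 − (-10)·12) + ((-10)·(-17) − 9·17) + (9·(-9) − 15·(-17))| = 543, so the area is 271.5.
The number of boundary lattice points is Σ gcd(|Δx|,|Δy|) = gcd(13,21) + gcd(12,5) + gcd(19,34) + gcd(6,8) = 1+1+1+2 = 5.
Pick's theorem gives I = A − B/2 + 1 = 271.5 − 5/2 + 1 = 270, so the closed region contains I + B = 270 + 5 = 275 lattice points.

275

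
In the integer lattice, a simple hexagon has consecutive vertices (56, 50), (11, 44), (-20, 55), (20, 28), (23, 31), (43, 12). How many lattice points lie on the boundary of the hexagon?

10

Along each edge there are gcd(|Δx|,|Δy|)+1 lattice points, so counting each shared vertex once the boundary has gcd(45,6) + gcd(31,11) + gcd(40,27) + gcd(3,3) + gcd(20,19) + gcd(13,38) = 3+1+1+3+1+1 = 10.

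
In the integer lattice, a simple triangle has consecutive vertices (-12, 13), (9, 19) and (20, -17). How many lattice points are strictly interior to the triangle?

409

Using the shoelace formula, 2A = |((-12)·19 − 9·13) + (9·(-17) − 20·19) + (20·13 − (-12)·(-17))| = 822, so the area is 411.
The number of boundary lattice points is Σ gcd(|Δx|,|Δy|) = gcd(21,6) + gcd(11,36) + gcd(32,30) = 3+1+2 = 6.
Pick's theorem gives I = A − B/2 + 1 = 411 − 6/2 + 1 = 409.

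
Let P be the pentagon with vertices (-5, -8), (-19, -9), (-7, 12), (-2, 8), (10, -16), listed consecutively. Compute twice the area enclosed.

The shoelace formula gives twice the area as |[(-5)·(-9) − (-19)·(-8)] + [(-19)·12 − (-7)·(-9)] + [(-7)·8 − (-2)·12] + [(-2)·(-16) − 10·8] + [10·(-8) − (-5)·(-16)]| = 638, so the area is 319.

638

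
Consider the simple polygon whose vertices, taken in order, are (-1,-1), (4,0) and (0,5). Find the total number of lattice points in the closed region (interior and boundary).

17

Using the shoelace formula, 2A = |[(-1)·0 − 4·(-1)] + [4·5 − 0·0] + [0·(-1) − (-1)·5]| = 29, so the area is 29/2.
Summing gcd(|Δx|,|Δy|) over the edges gives the boundary count: gcd(5,1) + gcd(4,5) + gcd(1,6) = 1+1+1 = 3.
Pick's theorem gives I = A − B/2 + 1 = 29/2 − 3/2 + 1 = 14, so the closed region contains I + B = 14 + 3 = 17 lattice points.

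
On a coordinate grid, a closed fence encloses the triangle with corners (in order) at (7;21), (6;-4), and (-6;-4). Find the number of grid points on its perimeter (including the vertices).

The number of boundary lattice points is Σ gcd(|Δx|,|Δy|) = gcd(1,25) + gcd(12,0) + gcd(13,25) = 1+12+1 = 14.

14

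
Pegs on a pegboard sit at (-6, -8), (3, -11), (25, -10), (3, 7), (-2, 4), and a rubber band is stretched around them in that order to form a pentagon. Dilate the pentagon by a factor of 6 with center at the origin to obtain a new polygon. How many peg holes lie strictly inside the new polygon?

10879

Using the shoelace formula, 2A = |[(-6)·(-11) − 3·(-8)] + [3·(-10) − 25·(-11)] + [25·7 − 3·(-10)] + [3·4 − (-2)·7] + [(-2)·(-8) − (-6)·4]| = 606, so the area is 303.
Along each edge there are gcd(|Δx|,|Δy|)+1 lattice points, so counting each shared vertex once the boundary has gcd(9,3) + gcd(22,1) + gcd(22,17) + gcd(5,3) + gcd(4,12) = 3+1+1+1+4 = 10.
Scaling by 6 multiplies the area by 6² = 36 (so the new area is 10908) and multiplies the boundary lattice-point count by 6, giving 60.
By Pick's theorem, the interior count of the dilated polygon is 10908 − 60/2 + 1 = 10879.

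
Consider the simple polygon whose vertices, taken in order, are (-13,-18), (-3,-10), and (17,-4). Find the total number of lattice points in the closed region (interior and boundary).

Using the shoelace formula, 2A = |((-13)·(-10) − (-3)·(-18)) + ((-3)·(-4) − 17·(-10)) + (17·(-18) − (-13)·(-4))| = 100, so the area is 50.
The number of boundary lattice points is Σ gcd(|Δx|,|Δy|) = gcd(10,8) + gcd(20,6) + gcd(30,14) = 2+2+2 = 6.
Pick's theorem gives I = A − B/2 + 1 = 50 − 6/2 + 1 = 48, so the closed region contains I + B = 48 + 6 = 54 lattice points.

54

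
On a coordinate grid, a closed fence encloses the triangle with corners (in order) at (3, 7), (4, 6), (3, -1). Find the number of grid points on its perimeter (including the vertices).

10

Along each edge there are gcd(|Δx|,|Δy|)+1 lattice points, so counting each shared vertex once the boundary has gcd(1,1) + gcd(1,7) + gcd(0,8) = 1+1+8 = 10.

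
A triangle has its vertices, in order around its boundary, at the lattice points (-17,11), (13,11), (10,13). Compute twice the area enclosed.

Using the shoelace formula, 2A = |[(-17)·11 − 13·11] + [13·13 − 10·11] + [10·11 − (-17)·13]| = 60, so the area is 30.

60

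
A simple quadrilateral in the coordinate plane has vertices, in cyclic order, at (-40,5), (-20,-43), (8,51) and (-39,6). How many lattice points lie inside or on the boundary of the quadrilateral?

The shoelace formula gives twice the area as |((-40)·(-43) − (-20)·5) + ((-20)·51 − 8·(-43)) + (8·6 − (-39)·51) + ((-39)·5 − (-40)·6)| = 3226, so the area is 1613.
The number of boundary lattice points is Σ gcd(|Δx|,|Δy|) = gcd(20,48) + gcd(28,94) + gcd(47,45) + gcd(1,1) = 4+2+1+1 = 8.
Pick's theorem gives I = A − B/2 + 1 = 1613 − 8/2 + 1 = 1610, so the closed region contains I + B = 1610 + 8 = 1618 lattice points.

1618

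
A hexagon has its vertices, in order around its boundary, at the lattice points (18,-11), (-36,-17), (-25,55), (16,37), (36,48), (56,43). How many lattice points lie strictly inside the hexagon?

By the shoelace formula, twice the signed area is |[18·(-17) − (-36)·(-11)] + [(-36)·55 − (-25)·(-17)] + [(-25)·37 − 16·55] + [16·48 − 36·37] + [36·43 − 56·48] + [56·(-11) − 18·43]| = 8006, so the area is 4003.
Summing gcd(|Δx|,|Δy|) over the edges gives the boundary count: gcd(54,6) + gcd(11,72) + gcd(41,18) + gcd(20,11) + gcd(20,5) + gcd(38,54) = 6+1+1+1+5+2 = 16.
By Pick's theorem A = I + B/2 − 1, so I = 4003 − 16/2 + 1 = 3996.

3996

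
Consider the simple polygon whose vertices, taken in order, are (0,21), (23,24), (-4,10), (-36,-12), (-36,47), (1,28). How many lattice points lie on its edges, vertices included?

Along each edge there are gcd(|Δx|,|Δy|)+1 lattice points, so counting each shared vertex once the boundary has gcd(23,3) + gcd(27,14) + gcd(32,22) + gcd(0,59) + gcd(37,19) + gcd(1,7) = 1+1+2+59+1+1 = 65.

65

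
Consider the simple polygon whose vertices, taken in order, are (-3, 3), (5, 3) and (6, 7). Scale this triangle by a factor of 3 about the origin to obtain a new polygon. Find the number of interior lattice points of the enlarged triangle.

130

Using the shoelace formula, 2A = |((-3)·3 − 5·3) + (5·7 − 6·3) + (6·3 − (-3)·7)| = 32, so the area is 16.
Summing gcd(|Δx|,|Δy|) over the edges gives the boundary count: gcd(8,0) + gcd(1,4) + gcd(9,4) = 8+1+1 = 10.
Scaling by 3 multiplies the area by 3² = 9 (so the new area is 144) and multiplies the boundary lattice-point count by 3, giving 30.
By Pick's theorem, the interior count of the dilated polygon is 144 − 30/2 + 1 = 130.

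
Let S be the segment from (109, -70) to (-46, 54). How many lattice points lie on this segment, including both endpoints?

32

The number of lattice points on a segment between lattice points is gcd(|Δx|,|Δy|) + 1 = gcd(155,124) + 1 = 31 + 1 = 32.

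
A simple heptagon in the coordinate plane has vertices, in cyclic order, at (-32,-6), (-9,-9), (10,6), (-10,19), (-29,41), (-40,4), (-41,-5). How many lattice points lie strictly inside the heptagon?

1315

The shoelace formula gives twice the area as |[(-32)·(-9) − (-9)·(-6)] + [(-9)·6 − 10·(-9)] + [10·19 − (-10)·6] + [(-10)·41 − (-29)·19] + [(-29)·4 − (-40)·41] + [(-40)·(-5) − (-41)·4] + [(-41)·(-6) − (-32)·(-5)]| = 2635, so the area is 1317.5.
Along each edge there are gcd(|Δx|,|Δy|)+1 lattice points, so counting each shared vertex once the boundary has gcd(23,3) + gcd(19,15) + gcd(20,13) + gcd(19,22) + gcd(11,37) + gcd(1,9) + gcd(9,1) = 1+1+1+1+1+1+1 = 7.
Pick's theorem gives I = A − B/2 + 1 = 1317.5 − 7/2 + 1 = 1315.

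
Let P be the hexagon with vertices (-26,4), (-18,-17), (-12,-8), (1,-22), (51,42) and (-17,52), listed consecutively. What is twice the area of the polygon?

By the shoelace formula, twice the signed area is |((-26)·(-17) − (-18)·4) + ((-18)·(-8) − (-12)·(-17)) + ((-12)·(-22) − 1·(-8)) + (1·42 − 51·(-22)) + (51·52 − (-17)·42) + ((-17)·4 − (-26)·52)| = 6540, so the area is 3270.

6540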